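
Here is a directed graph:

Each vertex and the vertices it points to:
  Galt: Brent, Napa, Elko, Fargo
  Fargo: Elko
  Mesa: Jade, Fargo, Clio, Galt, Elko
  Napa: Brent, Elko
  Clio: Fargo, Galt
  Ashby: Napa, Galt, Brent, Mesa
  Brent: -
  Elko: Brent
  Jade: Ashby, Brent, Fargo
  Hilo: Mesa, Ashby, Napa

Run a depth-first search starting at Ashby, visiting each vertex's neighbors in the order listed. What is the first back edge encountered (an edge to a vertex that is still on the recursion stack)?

Jade→Ashby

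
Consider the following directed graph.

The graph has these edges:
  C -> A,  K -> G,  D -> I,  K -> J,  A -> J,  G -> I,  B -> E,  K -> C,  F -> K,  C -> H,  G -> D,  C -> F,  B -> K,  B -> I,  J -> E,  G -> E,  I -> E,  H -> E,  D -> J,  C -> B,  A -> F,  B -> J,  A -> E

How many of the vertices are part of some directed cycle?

5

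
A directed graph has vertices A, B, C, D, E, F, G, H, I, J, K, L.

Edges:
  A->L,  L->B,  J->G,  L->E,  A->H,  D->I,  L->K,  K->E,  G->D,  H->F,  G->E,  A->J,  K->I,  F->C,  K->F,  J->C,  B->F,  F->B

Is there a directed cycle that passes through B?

B is on a cycle iff B can reach itself via ≥1 edge.
B → F → B — yes.

Yes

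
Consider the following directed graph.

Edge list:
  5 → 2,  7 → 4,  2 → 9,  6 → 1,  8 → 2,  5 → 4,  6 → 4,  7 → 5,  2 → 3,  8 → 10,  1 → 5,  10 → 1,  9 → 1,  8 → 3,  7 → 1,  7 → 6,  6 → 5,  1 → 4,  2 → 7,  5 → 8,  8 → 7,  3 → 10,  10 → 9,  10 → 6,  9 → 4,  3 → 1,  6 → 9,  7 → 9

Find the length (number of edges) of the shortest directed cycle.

For each vertex v, BFS finds the shortest path from v back to v.
The shortest such closed walk is 5 → 2 → 7 → 5, length 3.

3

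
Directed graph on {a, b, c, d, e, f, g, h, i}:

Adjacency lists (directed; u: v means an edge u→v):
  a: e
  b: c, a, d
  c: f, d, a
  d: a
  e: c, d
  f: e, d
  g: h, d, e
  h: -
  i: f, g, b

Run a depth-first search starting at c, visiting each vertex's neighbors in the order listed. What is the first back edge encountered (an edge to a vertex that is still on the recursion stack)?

e→c

DFS from c (visiting each vertex's neighbors in the order listed); mark gray on enter, black on exit:
c gray
  f gray
    e gray
      e→c: c is gray → back edge
First back edge: e → c.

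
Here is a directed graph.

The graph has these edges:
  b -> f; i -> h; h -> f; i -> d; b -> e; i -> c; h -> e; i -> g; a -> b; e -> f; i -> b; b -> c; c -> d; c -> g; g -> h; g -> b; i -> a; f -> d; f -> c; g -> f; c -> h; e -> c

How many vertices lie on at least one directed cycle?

6

A vertex is on a directed cycle iff it belongs to a strongly connected component of size ≥ 2 (or has a self-loop).
The vertices on cycles are {b, c, e, f, g, h} — 6 in total.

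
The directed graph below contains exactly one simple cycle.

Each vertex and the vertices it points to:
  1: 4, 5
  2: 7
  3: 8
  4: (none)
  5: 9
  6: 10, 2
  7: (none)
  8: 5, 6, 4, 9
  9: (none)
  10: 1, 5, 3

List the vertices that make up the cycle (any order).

3, 6, 8, 10

DFS with gray/black marking from 6:
6 gray
  10 gray
    1 gray
      4 gray
      4 black
      5 gray
        9 gray
        9 black
      5 black
    1 black
    10→5: 5 black — skip
    3 gray
      8 gray
        8→5: 5 black — skip
        8→6: 6 is gray → back edge
Back edge closes the cycle 6 → 10 → 3 → 8 → 6; its vertices are {3, 6, 8, 10}.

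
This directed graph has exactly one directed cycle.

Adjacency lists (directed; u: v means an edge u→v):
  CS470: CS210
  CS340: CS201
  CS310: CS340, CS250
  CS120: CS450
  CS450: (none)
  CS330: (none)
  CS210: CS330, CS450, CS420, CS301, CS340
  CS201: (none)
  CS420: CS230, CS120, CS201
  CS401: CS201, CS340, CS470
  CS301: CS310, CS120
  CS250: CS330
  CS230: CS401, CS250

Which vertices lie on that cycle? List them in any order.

DFS with gray/black marking from CS210:
CS210 gray
  CS330 gray
  CS330 black
  CS450 gray
  CS450 black
  CS420 gray
    CS230 gray
      CS401 gray
        CS201 gray
        CS201 black
        CS340 gray
          CS340→CS201: CS201 black — skip
        CS340 black
        CS470 gray
          CS470→CS210: CS210 is gray → back edge
Back edge closes the cycle CS210 → CS420 → CS230 → CS401 → CS470 → CS210; its vertices are {CS210, CS230, CS401, CS420, CS470}.

CS210, CS230, CS401, CS420, CS470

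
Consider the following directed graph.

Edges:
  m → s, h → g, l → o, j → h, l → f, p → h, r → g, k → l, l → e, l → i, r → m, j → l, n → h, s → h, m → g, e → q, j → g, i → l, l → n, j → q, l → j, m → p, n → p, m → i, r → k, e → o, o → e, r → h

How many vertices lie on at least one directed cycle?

A vertex is on a directed cycle iff it belongs to a strongly connected component of size ≥ 2 (or has a self-loop).
The vertices on cycles are {e, i, j, l, o} — 5 in total.

5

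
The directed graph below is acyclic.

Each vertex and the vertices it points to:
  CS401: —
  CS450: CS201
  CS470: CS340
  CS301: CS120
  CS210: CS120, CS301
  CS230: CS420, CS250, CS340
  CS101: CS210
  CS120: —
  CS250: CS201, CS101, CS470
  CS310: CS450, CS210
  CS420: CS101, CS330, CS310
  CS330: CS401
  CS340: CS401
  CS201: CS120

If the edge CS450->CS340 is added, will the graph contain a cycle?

No

Adding CS450→CS340 creates a cycle iff CS340 can already reach CS450.
Explore from CS340: no path reaches CS450. The graph stays acyclic.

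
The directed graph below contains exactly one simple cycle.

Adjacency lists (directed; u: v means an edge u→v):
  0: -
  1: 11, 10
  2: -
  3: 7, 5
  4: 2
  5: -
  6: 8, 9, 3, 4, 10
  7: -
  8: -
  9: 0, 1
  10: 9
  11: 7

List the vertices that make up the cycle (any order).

1, 9, 10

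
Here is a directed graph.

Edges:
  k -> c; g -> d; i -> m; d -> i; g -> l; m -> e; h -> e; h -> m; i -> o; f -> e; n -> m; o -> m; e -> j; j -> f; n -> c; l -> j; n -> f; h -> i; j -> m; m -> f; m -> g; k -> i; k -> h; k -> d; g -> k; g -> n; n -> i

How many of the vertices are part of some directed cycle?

12

A vertex is on a directed cycle iff it belongs to a strongly connected component of size ≥ 2 (or has a self-loop).
The vertices on cycles are {d, e, f, g, h, i, j, k, l, m, n, o} — 12 in total.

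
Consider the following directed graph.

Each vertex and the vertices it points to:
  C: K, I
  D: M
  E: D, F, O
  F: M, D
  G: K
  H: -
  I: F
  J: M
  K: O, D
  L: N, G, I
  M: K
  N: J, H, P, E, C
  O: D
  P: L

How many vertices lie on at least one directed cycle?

7

A vertex is on a directed cycle iff it belongs to a strongly connected component of size ≥ 2 (or has a self-loop).
The vertices on cycles are {D, K, L, M, N, O, P} — 7 in total.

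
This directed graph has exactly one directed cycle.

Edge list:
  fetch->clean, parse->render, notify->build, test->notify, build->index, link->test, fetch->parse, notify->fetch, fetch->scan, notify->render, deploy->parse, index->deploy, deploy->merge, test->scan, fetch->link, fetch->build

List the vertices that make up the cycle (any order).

DFS with gray/black marking from notify:
notify gray
  build gray
    index gray
      deploy gray
        merge gray
        merge black
        parse gray
          render gray
          render black
        parse black
      deploy black
    index black
  build black
  fetch gray
    scan gray
    scan black
    fetch→parse: parse black — skip
    fetch→build: build black — skip
    link gray
      test gray
        test→notify: notify is gray → back edge
Back edge closes the cycle notify → fetch → link → test → notify; its vertices are {link, test, fetch, notify}.

link, test, fetch, notify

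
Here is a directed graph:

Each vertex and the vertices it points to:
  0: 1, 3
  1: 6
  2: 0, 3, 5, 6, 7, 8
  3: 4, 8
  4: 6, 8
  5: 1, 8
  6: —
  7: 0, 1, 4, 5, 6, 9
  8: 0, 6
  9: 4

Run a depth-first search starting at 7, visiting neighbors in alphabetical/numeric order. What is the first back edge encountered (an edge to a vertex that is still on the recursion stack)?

8→0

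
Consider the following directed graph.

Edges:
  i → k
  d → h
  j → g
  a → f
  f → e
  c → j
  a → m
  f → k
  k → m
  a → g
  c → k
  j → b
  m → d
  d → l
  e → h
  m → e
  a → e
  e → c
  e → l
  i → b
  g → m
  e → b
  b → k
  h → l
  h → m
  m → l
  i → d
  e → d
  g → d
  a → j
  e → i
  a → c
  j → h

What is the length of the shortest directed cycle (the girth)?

3

For each vertex v, BFS finds the shortest path from v back to v.
The shortest such closed walk is e → h → m → e, length 3.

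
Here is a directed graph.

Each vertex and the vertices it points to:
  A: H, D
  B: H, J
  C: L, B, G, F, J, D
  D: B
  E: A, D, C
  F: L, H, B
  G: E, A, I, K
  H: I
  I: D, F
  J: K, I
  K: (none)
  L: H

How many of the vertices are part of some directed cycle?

10

A vertex is on a directed cycle iff it belongs to a strongly connected component of size ≥ 2 (or has a self-loop).
The vertices on cycles are {B, C, D, E, F, G, H, I, J, L} — 10 in total.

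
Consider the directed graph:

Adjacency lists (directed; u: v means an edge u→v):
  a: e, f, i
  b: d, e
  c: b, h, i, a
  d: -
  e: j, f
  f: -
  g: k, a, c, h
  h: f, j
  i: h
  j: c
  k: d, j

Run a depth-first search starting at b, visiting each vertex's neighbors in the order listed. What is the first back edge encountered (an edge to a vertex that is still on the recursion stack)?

DFS from b (visiting each vertex's neighbors in the order listed); mark gray on enter, black on exit:
b gray
  d gray
  d black
  e gray
    j gray
      c gray
        c→b: b is gray → back edge
First back edge: c → b.

c->b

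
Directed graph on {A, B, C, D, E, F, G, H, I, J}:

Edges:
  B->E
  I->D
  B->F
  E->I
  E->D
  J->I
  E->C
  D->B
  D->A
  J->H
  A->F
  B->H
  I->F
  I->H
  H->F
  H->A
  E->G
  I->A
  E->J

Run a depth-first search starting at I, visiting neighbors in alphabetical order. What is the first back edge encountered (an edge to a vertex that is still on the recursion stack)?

DFS from I (visiting neighbors in alphabetical order); mark gray on enter, black on exit:
I gray
  A gray
    F gray
    F black
  A black
  D gray
    D→A: A black — skip
    B gray
      E gray
        C gray
        C black
        E→D: D is gray → back edge
First back edge: E → D.

E→D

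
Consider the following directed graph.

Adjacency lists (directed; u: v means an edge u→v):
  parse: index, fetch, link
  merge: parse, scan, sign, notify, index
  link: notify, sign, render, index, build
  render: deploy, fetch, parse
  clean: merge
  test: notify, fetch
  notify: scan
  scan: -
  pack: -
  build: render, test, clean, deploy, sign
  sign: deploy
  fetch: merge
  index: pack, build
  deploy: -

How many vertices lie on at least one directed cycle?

A vertex is on a directed cycle iff it belongs to a strongly connected component of size ≥ 2 (or has a self-loop).
The vertices on cycles are {link, test, build, clean, fetch, index, merge, parse, render} — 9 in total.

9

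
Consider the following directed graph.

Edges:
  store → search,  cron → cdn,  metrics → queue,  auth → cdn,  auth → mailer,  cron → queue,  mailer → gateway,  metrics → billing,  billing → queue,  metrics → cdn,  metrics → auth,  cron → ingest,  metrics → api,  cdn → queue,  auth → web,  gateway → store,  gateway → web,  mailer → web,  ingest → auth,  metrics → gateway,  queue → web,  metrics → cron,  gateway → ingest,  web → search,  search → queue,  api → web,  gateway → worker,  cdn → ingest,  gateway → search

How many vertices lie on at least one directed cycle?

8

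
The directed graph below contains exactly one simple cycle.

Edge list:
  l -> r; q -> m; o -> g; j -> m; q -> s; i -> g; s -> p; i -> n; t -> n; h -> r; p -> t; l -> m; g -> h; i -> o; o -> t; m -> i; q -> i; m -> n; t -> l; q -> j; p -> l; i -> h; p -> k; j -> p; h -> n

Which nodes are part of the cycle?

DFS with gray/black marking from i:
i gray
  o gray
    t gray
      l gray
        r gray
        r black
        m gray
          m→i: i is gray → back edge
Back edge closes the cycle i → o → t → l → m → i; its vertices are {i, l, m, o, t}.

i, l, m, o, t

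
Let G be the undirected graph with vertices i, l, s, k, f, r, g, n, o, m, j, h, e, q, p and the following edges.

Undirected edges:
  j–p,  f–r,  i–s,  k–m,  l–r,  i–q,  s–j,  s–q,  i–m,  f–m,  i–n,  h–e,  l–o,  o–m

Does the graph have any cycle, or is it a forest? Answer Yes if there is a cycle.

Yes

DFS, tracking each vertex's parent; an edge to a visited non-parent vertex closes a cycle.
Start from i:
visit i (parent –)
  visit n (parent i)
    n–i: parent, skip
  visit s (parent i)
    visit j (parent s)
      visit p (parent j)
        p–j: parent, skip
      j–s: parent, skip
    s–i: parent, skip
    visit q (parent s)
      q–s: parent, skip
      q–i: i visited and ≠ parent → cycle
Cycle: i – s – q – i.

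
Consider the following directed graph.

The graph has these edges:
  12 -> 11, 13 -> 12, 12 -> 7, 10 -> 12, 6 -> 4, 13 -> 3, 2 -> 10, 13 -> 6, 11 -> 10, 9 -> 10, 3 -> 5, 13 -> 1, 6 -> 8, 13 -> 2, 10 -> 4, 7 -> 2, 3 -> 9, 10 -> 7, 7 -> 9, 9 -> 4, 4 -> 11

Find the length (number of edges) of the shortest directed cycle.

3

For each vertex v, BFS finds the shortest path from v back to v.
The shortest such closed walk is 12 → 11 → 10 → 12, length 3.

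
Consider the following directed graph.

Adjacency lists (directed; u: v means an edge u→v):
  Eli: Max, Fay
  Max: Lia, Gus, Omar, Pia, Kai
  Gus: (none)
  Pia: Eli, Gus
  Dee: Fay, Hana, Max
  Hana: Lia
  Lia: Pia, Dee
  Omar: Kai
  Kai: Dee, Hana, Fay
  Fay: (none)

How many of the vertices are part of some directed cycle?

8

A vertex is on a directed cycle iff it belongs to a strongly connected component of size ≥ 2 (or has a self-loop).
The vertices on cycles are {Dee, Eli, Kai, Lia, Max, Pia, Hana, Omar} — 8 in total.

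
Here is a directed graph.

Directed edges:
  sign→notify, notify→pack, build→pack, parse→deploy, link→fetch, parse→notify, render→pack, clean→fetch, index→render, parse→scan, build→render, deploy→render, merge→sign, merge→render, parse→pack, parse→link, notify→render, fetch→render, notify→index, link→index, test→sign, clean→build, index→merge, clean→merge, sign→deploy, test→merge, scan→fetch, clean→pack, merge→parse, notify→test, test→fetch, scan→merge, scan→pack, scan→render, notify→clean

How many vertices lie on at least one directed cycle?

9

A vertex is on a directed cycle iff it belongs to a strongly connected component of size ≥ 2 (or has a self-loop).
The vertices on cycles are {link, scan, sign, test, clean, index, merge, parse, notify} — 9 in total.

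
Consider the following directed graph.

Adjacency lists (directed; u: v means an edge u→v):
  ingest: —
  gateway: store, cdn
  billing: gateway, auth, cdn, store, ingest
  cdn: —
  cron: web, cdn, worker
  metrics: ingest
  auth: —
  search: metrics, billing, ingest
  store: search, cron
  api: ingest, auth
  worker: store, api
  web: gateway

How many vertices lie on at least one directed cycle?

7

A vertex is on a directed cycle iff it belongs to a strongly connected component of size ≥ 2 (or has a self-loop).
The vertices on cycles are {web, cron, store, search, worker, billing, gateway} — 7 in total.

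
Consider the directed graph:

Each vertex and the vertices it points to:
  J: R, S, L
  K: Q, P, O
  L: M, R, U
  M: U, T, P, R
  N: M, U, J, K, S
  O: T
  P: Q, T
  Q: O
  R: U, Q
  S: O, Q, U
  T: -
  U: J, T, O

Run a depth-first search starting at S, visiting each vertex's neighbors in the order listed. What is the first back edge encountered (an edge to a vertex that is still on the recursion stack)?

R→U

DFS from S (visiting each vertex's neighbors in the order listed); mark gray on enter, black on exit:
S gray
  O gray
    T gray
    T black
  O black
  Q gray
    Q→O: O black — skip
  Q black
  U gray
    J gray
      R gray
        R→U: U is gray → back edge
First back edge: R → U.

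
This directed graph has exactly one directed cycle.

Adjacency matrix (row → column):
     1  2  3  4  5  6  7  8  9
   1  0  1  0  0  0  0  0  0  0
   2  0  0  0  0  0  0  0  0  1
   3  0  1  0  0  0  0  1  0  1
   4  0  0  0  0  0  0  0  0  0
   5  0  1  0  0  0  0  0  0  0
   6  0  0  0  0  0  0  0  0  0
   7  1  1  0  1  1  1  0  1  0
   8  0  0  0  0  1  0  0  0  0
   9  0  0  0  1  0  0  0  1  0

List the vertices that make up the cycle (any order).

DFS with gray/black marking from 9:
9 gray
  4 gray
  4 black
  8 gray
    5 gray
      2 gray
        2→9: 9 is gray → back edge
Back edge closes the cycle 9 → 8 → 5 → 2 → 9; its vertices are {2, 5, 8, 9}.

2, 5, 8, 9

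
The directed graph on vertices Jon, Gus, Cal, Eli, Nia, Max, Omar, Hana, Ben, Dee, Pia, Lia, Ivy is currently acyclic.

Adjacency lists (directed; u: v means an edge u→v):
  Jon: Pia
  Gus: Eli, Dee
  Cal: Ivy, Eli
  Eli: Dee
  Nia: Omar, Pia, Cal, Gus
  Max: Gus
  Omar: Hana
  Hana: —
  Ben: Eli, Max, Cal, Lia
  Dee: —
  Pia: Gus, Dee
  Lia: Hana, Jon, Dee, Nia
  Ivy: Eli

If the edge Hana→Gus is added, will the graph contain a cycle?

Adding Hana→Gus creates a cycle iff Gus can already reach Hana.
Explore from Gus: no path reaches Hana. The graph stays acyclic.

No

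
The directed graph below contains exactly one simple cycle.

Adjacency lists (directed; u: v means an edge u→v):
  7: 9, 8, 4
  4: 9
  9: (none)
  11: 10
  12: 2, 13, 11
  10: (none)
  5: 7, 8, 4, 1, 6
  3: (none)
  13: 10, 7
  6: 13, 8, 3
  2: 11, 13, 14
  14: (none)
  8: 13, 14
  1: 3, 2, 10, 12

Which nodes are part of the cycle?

7, 8, 13

DFS with gray/black marking from 7:
7 gray
  9 gray
  9 black
  8 gray
    13 gray
      10 gray
      10 black
      13→7: 7 is gray → back edge
Back edge closes the cycle 7 → 8 → 13 → 7; its vertices are {7, 8, 13}.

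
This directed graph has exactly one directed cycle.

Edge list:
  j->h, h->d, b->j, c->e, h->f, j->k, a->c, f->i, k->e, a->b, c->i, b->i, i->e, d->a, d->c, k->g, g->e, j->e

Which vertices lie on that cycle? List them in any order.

DFS with gray/black marking from j:
j gray
  h gray
    f gray
      i gray
        e gray
        e black
      i black
    f black
    d gray
      c gray
        c→e: e black — skip
        c→i: i black — skip
      c black
      a gray
        a→c: c black — skip
        b gray
          b→i: i black — skip
          b→j: j is gray → back edge
Back edge closes the cycle j → h → d → a → b → j; its vertices are {a, b, d, h, j}.

a, b, d, h, j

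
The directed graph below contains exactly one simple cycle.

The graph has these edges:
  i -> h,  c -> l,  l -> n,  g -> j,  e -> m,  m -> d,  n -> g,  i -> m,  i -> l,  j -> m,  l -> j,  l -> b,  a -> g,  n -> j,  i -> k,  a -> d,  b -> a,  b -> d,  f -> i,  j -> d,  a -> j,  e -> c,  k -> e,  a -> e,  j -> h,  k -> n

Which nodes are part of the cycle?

a, b, c, e, l

DFS with gray/black marking from l:
l gray
  j gray
    m gray
      d gray
      d black
    m black
    h gray
    h black
    j→d: d black — skip
  j black
  n gray
    n→j: j black — skip
    g gray
      g→j: j black — skip
    g black
  n black
  b gray
    a gray
      a→g: g black — skip
      a→d: d black — skip
      a→j: j black — skip
      e gray
        c gray
          c→l: l is gray → back edge
Back edge closes the cycle l → b → a → e → c → l; its vertices are {a, b, c, e, l}.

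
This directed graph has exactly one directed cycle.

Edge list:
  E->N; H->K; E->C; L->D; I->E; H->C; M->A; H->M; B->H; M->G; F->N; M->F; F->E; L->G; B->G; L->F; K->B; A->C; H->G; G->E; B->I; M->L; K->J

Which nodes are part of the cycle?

DFS with gray/black marking from B:
B gray
  H gray
    C gray
    C black
    K gray
      J gray
      J black
      K→B: B is gray → back edge
Back edge closes the cycle B → H → K → B; its vertices are {B, H, K}.

B, H, K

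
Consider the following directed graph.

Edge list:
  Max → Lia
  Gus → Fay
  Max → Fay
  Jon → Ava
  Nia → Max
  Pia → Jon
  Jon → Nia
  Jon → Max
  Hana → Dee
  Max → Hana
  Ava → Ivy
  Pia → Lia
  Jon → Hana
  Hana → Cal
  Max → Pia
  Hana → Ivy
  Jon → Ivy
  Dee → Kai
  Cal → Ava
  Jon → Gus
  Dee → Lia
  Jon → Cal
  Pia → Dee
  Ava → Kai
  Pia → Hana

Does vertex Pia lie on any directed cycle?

Pia is on a cycle iff Pia can reach itself via ≥1 edge.
Pia → Jon → Max → Pia — yes.

Yes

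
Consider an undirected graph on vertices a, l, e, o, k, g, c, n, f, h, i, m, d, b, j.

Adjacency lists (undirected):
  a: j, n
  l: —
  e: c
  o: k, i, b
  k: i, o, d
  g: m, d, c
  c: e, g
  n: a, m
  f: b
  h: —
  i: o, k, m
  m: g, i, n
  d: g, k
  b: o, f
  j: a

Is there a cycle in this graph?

Yes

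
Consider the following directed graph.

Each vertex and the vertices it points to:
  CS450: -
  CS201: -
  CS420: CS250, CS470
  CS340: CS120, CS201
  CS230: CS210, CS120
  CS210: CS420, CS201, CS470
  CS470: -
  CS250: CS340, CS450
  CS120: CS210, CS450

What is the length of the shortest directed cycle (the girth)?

5

For each vertex v, BFS finds the shortest path from v back to v.
The shortest such closed walk is CS210 → CS420 → CS250 → CS340 → CS120 → CS210, length 5.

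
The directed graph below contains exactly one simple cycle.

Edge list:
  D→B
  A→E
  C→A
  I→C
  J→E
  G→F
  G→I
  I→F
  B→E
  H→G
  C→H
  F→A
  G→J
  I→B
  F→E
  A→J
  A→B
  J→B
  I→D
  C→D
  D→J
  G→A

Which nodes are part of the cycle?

DFS with gray/black marking from H:
H gray
  G gray
    I gray
      C gray
        D gray
          B gray
            E gray
            E black
          B black
          J gray
            J→E: E black — skip
            J→B: B black — skip
          J black
        D black
        C→H: H is gray → back edge
Back edge closes the cycle H → G → I → C → H; its vertices are {C, G, H, I}.

C, G, H, I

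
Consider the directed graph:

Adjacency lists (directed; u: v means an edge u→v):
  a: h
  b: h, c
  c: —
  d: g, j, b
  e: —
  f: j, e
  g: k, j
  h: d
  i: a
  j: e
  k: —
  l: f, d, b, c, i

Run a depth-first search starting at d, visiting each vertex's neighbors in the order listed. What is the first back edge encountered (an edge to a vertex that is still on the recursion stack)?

DFS from d (visiting each vertex's neighbors in the order listed); mark gray on enter, black on exit:
d gray
  g gray
    k gray
    k black
    j gray
      e gray
      e black
    j black
  g black
  d→j: j black — skip
  b gray
    h gray
      h→d: d is gray → back edge
First back edge: h → d.

h→d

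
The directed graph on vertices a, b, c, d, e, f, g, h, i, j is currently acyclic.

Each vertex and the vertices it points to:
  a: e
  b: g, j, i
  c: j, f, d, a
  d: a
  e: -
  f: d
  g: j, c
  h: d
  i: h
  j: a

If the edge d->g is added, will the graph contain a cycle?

Yes

Adding d→g creates a cycle iff g can already reach d.
Path from g: g → c → d.
So g → … → d → g is a cycle.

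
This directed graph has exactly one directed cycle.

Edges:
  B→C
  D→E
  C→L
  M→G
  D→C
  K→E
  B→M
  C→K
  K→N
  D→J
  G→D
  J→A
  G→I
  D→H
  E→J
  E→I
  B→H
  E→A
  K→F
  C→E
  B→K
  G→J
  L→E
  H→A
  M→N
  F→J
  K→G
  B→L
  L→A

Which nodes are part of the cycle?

DFS with gray/black marking from C:
C gray
  E gray
    A gray
    A black
    J gray
      J→A: A black — skip
    J black
    I gray
    I black
  E black
  L gray
    L→A: A black — skip
    L→E: E black — skip
  L black
  K gray
    F gray
      F→J: J black — skip
    F black
    N gray
    N black
    G gray
      G→I: I black — skip
      D gray
        D→C: C is gray → back edge
Back edge closes the cycle C → K → G → D → C; its vertices are {C, D, G, K}.

C, D, G, K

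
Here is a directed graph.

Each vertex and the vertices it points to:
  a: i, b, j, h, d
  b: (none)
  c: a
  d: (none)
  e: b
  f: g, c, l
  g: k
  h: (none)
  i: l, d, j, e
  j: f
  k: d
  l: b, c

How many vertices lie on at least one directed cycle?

6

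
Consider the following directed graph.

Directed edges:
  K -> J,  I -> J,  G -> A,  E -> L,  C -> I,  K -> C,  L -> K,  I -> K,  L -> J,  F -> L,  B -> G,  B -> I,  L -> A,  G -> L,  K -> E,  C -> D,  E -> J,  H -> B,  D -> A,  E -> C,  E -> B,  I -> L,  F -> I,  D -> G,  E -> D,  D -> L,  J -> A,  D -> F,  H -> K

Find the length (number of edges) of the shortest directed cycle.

For each vertex v, BFS finds the shortest path from v back to v.
The shortest such closed walk is K → E → L → K, length 3.

3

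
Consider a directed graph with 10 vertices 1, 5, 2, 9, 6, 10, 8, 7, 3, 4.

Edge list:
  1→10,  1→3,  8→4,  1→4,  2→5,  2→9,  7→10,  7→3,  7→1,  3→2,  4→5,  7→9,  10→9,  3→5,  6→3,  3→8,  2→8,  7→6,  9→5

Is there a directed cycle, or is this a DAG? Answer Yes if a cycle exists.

DFS with white/gray/black marking, starting from 10:
10 gray
  9 gray
    5 gray
    5 black
  9 black
10 black
1 gray
  3 gray
    2 gray
      8 gray
        4 gray
          4→5: 5 black — skip
        4 black
      8 black
      2→9: 9 black — skip
      2→5: 5 black — skip
    2 black
    3→5: 5 black — skip
    3→8: 8 black — skip
  3 black
  1→4: 4 black — skip
  1→10: 10 black — skip
1 black
6 gray
  6→3: 3 black — skip
6 black
7 gray
  7→3: 3 black — skip
  7→9: 9 black — skip
  7→1: 1 black — skip
  7→10: 10 black — skip
  7→6: 6 black — skip
7 black
Every edge goes to a white or black vertex — no back edge, so the graph is acyclic.

No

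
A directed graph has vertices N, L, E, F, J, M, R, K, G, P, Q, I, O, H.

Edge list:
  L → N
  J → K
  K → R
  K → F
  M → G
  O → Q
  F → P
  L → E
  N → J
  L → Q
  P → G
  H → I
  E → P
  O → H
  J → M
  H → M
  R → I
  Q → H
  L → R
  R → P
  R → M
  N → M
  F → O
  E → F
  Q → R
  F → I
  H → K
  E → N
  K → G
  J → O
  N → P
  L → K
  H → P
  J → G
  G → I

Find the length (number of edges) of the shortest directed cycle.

4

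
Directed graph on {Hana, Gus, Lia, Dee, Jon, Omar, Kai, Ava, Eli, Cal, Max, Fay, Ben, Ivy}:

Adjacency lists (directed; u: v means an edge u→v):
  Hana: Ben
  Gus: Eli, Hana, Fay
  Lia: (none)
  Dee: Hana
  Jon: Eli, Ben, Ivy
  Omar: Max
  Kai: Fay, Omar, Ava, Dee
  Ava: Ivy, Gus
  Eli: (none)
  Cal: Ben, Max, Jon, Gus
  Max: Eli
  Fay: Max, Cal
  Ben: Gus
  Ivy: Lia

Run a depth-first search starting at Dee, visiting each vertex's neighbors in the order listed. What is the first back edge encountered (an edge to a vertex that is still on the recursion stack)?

Gus→Hana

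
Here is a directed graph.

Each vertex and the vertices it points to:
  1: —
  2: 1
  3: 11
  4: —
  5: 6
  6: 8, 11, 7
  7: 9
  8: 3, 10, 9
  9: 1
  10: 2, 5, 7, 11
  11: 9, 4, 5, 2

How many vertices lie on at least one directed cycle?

6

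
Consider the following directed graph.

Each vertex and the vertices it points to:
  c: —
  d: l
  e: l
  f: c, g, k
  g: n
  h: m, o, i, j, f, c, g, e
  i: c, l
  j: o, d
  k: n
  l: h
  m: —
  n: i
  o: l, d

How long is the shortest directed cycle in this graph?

For each vertex v, BFS finds the shortest path from v back to v.
The shortest such closed walk is h → o → l → h, length 3.

3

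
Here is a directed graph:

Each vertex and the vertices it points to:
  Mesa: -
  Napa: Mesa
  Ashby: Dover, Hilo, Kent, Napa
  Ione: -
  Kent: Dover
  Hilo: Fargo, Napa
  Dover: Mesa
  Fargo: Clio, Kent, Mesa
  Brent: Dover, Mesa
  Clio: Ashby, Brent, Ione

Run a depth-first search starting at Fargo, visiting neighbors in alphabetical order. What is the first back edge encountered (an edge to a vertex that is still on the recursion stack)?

DFS from Fargo (visiting neighbors in alphabetical order); mark gray on enter, black on exit:
Fargo gray
  Clio gray
    Ashby gray
      Dover gray
        Mesa gray
        Mesa black
      Dover black
      Hilo gray
        Hilo→Fargo: Fargo is gray → back edge
First back edge: Hilo → Fargo.

Hilo->Fargo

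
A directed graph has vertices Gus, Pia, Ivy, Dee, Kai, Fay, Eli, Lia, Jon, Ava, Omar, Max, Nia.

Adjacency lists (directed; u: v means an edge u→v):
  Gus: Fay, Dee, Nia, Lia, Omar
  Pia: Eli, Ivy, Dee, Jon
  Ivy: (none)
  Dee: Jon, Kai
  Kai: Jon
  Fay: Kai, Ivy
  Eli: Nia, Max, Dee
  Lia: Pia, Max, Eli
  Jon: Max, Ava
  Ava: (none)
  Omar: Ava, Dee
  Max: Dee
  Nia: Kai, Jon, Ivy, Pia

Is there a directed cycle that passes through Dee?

Dee is on a cycle iff Dee can reach itself via ≥1 edge.
Dee → Jon → Max → Dee — yes.

Yes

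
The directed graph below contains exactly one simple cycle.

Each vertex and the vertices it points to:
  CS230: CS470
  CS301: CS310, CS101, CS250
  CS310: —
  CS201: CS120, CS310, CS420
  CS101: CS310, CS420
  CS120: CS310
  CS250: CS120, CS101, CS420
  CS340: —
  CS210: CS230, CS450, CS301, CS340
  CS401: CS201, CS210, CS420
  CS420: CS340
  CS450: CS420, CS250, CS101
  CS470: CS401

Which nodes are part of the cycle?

CS210, CS230, CS401, CS470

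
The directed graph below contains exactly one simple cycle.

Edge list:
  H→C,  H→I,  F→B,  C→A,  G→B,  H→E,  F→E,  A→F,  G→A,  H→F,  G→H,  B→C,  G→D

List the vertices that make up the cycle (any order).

DFS with gray/black marking from B:
B gray
  C gray
    A gray
      F gray
        E gray
        E black
        F→B: B is gray → back edge
Back edge closes the cycle B → C → A → F → B; its vertices are {A, B, C, F}.

A, B, C, F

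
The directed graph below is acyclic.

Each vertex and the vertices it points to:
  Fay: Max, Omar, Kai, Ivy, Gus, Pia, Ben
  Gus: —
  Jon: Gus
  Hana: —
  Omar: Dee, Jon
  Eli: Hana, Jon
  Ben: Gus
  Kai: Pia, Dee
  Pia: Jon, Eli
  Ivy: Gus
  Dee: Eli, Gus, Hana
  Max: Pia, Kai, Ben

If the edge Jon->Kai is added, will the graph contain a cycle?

Adding Jon→Kai creates a cycle iff Kai can already reach Jon.
Path from Kai: Kai → Pia → Jon.
So Kai → … → Jon → Kai is a cycle.

Yes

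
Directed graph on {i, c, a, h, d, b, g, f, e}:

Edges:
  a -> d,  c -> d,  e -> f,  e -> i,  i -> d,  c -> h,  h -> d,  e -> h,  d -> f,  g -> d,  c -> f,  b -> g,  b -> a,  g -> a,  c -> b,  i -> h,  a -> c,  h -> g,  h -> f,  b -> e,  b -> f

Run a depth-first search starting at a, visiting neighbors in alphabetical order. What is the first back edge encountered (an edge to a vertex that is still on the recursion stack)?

DFS from a (visiting neighbors in alphabetical order); mark gray on enter, black on exit:
a gray
  c gray
    b gray
      b→a: a is gray → back edge
First back edge: b → a.

b->a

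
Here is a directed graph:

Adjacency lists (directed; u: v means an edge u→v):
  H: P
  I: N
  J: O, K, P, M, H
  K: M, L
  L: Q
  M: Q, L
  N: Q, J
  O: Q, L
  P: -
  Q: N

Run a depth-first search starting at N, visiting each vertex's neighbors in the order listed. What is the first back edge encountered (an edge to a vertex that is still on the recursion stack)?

Q→N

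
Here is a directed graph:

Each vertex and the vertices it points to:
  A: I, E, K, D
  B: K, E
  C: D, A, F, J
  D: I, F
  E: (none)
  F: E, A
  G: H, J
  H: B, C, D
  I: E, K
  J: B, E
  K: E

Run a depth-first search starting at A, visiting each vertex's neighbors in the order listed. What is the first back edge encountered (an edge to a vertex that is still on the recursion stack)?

DFS from A (visiting each vertex's neighbors in the order listed); mark gray on enter, black on exit:
A gray
  I gray
    E gray
    E black
    K gray
      K→E: E black — skip
    K black
  I black
  A→E: E black — skip
  A→K: K black — skip
  D gray
    D→I: I black — skip
    F gray
      F→E: E black — skip
      F→A: A is gray → back edge
First back edge: F → A.

F->A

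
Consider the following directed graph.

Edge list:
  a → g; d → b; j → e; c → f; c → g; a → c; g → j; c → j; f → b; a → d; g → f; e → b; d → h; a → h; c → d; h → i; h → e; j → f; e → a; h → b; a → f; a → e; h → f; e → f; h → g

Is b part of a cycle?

b lies on a cycle iff there is a path from b back to itself.
Exploring from b, it never reaches itself; equivalently, its strongly connected component is a singleton.

No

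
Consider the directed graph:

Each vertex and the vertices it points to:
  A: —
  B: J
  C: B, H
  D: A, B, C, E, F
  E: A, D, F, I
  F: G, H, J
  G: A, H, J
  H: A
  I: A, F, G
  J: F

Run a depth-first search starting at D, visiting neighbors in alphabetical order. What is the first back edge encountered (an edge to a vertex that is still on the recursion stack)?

DFS from D (visiting neighbors in alphabetical order); mark gray on enter, black on exit:
D gray
  A gray
  A black
  B gray
    J gray
      F gray
        G gray
          G→A: A black — skip
          H gray
            H→A: A black — skip
          H black
          G→J: J is gray → back edge
First back edge: G → J.

G->J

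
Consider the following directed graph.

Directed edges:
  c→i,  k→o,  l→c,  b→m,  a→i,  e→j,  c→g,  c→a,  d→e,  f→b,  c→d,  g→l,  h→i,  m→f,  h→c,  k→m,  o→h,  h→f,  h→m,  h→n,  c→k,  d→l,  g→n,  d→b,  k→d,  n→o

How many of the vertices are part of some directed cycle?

A vertex is on a directed cycle iff it belongs to a strongly connected component of size ≥ 2 (or has a self-loop).
The vertices on cycles are {b, c, d, f, g, h, k, l, m, n, o} — 11 in total.

11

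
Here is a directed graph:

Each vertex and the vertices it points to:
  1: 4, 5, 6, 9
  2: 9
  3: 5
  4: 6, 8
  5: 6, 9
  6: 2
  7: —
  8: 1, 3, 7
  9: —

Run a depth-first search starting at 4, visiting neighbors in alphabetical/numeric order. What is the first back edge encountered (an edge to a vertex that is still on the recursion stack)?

1→4

DFS from 4 (visiting neighbors in alphabetical/numeric order); mark gray on enter, black on exit:
4 gray
  6 gray
    2 gray
      9 gray
      9 black
    2 black
  6 black
  8 gray
    1 gray
      1→4: 4 is gray → back edge
First back edge: 1 → 4.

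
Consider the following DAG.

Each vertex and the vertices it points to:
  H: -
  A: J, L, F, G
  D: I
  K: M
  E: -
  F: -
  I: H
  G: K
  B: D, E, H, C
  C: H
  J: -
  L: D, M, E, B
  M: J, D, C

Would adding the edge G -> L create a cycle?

Adding G→L creates a cycle iff L can already reach G.
Explore from L: no path reaches G. The graph stays acyclic.

No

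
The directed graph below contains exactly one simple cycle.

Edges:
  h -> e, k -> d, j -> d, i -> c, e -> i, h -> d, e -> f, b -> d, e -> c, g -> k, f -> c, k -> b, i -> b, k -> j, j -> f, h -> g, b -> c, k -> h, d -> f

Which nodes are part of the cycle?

DFS with gray/black marking from k:
k gray
  h gray
    g gray
      g→k: k is gray → back edge
Back edge closes the cycle k → h → g → k; its vertices are {g, h, k}.

g, h, k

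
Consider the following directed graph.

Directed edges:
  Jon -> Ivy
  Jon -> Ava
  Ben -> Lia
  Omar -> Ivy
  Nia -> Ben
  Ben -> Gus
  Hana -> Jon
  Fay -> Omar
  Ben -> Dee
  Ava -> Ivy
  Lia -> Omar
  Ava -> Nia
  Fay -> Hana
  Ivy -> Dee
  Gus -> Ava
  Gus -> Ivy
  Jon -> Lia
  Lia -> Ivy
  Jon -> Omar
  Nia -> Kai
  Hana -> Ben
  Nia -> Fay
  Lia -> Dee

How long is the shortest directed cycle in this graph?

4

For each vertex v, BFS finds the shortest path from v back to v.
The shortest such closed walk is Nia → Ben → Gus → Ava → Nia, length 4.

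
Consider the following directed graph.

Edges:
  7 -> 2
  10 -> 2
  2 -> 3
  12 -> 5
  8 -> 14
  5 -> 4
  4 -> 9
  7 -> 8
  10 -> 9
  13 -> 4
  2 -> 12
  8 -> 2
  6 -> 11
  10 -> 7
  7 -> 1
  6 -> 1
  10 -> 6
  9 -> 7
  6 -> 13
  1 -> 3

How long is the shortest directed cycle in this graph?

For each vertex v, BFS finds the shortest path from v back to v.
The shortest such closed walk is 9 → 7 → 2 → 12 → 5 → 4 → 9, length 6.

6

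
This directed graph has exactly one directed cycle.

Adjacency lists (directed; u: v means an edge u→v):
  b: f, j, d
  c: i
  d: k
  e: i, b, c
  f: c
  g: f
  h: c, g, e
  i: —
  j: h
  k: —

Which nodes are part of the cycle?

DFS with gray/black marking from b:
b gray
  f gray
    c gray
      i gray
      i black
    c black
  f black
  j gray
    h gray
      h→c: c black — skip
      g gray
        g→f: f black — skip
      g black
      e gray
        e→i: i black — skip
        e→b: b is gray → back edge
Back edge closes the cycle b → j → h → e → b; its vertices are {b, e, h, j}.

b, e, h, j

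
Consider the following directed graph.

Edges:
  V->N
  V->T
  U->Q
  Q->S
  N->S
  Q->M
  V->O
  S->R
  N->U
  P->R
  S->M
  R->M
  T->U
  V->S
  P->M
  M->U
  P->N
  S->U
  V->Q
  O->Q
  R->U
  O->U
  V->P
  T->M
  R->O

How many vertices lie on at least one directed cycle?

6

A vertex is on a directed cycle iff it belongs to a strongly connected component of size ≥ 2 (or has a self-loop).
The vertices on cycles are {M, O, Q, R, S, U} — 6 in total.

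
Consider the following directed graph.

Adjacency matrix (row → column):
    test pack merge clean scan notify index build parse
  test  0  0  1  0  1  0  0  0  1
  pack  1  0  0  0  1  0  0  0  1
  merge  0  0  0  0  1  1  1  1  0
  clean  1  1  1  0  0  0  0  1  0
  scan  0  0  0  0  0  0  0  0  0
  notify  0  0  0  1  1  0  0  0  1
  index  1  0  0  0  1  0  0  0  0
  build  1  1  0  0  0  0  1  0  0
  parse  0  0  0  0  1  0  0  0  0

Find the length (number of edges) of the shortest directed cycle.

For each vertex v, BFS finds the shortest path from v back to v.
The shortest such closed walk is clean → merge → notify → clean, length 3.

3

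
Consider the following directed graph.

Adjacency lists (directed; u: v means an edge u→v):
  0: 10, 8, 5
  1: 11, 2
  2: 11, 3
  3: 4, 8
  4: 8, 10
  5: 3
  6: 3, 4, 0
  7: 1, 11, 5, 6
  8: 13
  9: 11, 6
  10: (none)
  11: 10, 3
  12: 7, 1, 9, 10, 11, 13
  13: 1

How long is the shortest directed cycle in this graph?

5

For each vertex v, BFS finds the shortest path from v back to v.
The shortest such closed walk is 1 → 2 → 3 → 8 → 13 → 1, length 5.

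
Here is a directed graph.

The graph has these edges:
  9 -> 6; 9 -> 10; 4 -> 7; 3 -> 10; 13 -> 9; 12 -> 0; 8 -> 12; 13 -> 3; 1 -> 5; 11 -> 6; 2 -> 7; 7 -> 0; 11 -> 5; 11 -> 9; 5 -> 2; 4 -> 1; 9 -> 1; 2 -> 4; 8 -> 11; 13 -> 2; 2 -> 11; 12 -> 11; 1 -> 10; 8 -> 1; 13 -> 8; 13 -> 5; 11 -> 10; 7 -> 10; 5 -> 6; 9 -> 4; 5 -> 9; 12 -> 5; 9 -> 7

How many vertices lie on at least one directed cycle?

A vertex is on a directed cycle iff it belongs to a strongly connected component of size ≥ 2 (or has a self-loop).
The vertices on cycles are {1, 2, 4, 5, 9, 11} — 6 in total.

6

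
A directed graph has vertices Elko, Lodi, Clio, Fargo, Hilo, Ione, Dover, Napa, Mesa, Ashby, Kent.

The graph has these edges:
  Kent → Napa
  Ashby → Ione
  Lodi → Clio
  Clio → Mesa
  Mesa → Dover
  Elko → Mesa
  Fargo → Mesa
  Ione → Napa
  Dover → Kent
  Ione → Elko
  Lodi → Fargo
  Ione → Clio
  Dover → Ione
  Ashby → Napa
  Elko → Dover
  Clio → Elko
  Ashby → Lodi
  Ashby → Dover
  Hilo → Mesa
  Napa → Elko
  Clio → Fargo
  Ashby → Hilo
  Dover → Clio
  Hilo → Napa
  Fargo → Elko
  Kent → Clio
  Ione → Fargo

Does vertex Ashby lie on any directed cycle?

No

Ashby lies on a cycle iff there is a path from Ashby back to itself.
Exploring from Ashby, it never reaches itself; equivalently, its strongly connected component is a singleton.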